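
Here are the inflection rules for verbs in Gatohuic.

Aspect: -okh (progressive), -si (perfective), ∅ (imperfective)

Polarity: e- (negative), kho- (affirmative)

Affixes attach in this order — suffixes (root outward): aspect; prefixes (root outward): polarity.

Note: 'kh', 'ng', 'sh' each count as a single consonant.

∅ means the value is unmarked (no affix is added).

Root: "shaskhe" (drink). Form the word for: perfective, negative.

eshaskhesi

Attach aspect perfective -si → shaskhesi.
Attach polarity negative e- → eshaskhesi.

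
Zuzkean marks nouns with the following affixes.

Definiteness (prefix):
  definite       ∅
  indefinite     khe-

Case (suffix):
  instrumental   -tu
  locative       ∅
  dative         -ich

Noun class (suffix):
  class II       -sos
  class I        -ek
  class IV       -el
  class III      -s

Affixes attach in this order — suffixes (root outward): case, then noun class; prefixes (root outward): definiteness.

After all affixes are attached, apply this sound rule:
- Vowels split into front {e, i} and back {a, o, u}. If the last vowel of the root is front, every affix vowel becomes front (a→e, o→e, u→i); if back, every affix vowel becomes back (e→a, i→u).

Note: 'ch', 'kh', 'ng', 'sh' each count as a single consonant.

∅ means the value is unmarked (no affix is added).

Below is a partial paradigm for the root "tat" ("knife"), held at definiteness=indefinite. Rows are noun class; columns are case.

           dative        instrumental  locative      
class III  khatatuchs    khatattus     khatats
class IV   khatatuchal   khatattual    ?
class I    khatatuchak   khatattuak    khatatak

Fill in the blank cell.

Attach definiteness indefinite khe- → khetat.
case = locative: zero marking, form stays khetat.
Attach noun class class IV -el → khetatel.
Apply vowel harmony: khetatel → khatatal.

khatatal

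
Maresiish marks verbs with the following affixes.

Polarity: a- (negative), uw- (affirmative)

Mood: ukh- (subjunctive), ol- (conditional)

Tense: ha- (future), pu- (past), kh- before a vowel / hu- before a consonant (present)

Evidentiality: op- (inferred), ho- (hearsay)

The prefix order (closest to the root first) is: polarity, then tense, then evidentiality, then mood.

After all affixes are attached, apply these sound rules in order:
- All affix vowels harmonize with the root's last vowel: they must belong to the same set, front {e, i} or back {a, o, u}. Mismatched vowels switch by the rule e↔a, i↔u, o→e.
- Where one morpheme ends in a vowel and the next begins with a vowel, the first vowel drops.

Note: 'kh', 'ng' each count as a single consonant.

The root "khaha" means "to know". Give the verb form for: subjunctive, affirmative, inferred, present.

Attach polarity affirmative uw- → uwkhaha.
Attach tense present kh- (before vowel 'u') → khuwkhaha.
Attach evidentiality inferred op- → opkhuwkhaha.
Attach mood subjunctive ukh- → ukhopkhuwkhaha.
Vowel harmony: no change.
Vowel deletion: no change.

ukhopkhuwkhaha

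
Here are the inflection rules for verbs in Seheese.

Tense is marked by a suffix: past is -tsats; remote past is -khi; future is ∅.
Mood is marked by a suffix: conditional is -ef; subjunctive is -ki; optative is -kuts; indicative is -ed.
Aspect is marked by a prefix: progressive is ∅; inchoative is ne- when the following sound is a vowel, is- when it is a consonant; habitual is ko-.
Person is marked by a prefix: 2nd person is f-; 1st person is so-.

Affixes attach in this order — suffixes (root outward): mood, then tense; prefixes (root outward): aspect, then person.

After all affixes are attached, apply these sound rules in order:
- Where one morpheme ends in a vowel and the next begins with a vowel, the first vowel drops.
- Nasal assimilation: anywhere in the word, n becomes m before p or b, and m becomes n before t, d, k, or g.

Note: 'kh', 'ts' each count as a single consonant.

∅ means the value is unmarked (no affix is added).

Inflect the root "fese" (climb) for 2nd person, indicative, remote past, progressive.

ffesedkhi

Attach mood indicative -ed → feseed.
aspect = progressive: zero marking, form stays feseed.
Attach tense remote past -khi → feseedkhi.
Attach person 2nd person f- → ffeseedkhi.
Apply vowel deletion: ffeseedkhi → ffesedkhi.
Nasal assimilation: no change.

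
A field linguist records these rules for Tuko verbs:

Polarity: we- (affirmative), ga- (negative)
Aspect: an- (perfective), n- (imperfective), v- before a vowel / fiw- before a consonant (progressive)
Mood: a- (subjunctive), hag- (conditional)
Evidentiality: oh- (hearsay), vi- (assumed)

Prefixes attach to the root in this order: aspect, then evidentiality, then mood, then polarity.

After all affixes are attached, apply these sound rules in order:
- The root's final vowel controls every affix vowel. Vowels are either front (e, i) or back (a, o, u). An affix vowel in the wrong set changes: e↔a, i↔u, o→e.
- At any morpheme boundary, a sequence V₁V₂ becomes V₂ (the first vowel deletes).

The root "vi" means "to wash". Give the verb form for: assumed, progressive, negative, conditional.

gehegvifiwvi

Attach aspect progressive fiw- (before consonant 'v') → fiwvi.
Attach evidentiality assumed vi- → vifiwvi.
Attach mood conditional hag- → hagvifiwvi.
Attach polarity negative ga- → gahagvifiwvi.
Apply vowel harmony: gahagvifiwvi → gehegvifiwvi.
Vowel deletion: no change.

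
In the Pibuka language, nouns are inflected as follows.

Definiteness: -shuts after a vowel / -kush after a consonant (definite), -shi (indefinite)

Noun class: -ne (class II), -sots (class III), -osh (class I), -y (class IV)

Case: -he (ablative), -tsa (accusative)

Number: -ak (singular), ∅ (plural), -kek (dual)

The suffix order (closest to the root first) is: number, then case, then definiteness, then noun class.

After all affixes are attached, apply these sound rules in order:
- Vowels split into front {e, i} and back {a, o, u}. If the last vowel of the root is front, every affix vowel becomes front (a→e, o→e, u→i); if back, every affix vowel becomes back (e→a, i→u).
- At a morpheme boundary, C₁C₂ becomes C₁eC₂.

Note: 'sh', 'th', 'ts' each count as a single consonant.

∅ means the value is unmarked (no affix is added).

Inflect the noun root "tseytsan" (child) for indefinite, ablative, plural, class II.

tseytsanehashuna

number = plural: zero marking, form stays tseytsan.
Attach case ablative -he → tseytsanhe.
Attach definiteness indefinite -shi → tseytsanheshi.
Attach noun class class II -ne → tseytsanheshine.
Apply vowel harmony: tseytsanheshine → tseytsanhashuna.
Apply epenthesis: tseytsanhashuna → tseytsanehashuna.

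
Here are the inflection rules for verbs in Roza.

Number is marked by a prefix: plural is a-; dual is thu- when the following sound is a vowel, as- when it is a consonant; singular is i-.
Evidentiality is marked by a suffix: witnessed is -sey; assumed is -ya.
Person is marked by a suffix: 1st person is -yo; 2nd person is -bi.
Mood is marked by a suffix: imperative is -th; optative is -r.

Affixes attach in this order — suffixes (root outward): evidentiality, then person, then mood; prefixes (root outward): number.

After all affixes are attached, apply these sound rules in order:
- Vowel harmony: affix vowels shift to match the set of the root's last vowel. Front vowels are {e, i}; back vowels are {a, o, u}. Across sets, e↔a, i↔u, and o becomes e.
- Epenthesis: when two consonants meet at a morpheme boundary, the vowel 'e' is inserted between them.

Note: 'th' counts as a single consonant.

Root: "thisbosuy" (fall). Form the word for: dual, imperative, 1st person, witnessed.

Attach evidentiality witnessed -sey → thisbosuysey.
Attach person 1st person -yo → thisbosuyseyyo.
Attach number dual as- (before consonant 'th') → asthisbosuyseyyo.
Attach mood imperative -th → asthisbosuyseyyoth.
Apply vowel harmony: asthisbosuyseyyoth → asthisbosuysayyoth.
Apply epenthesis: asthisbosuysayyoth → asethisbosuyesayeyoth.

asethisbosuyesayeyoth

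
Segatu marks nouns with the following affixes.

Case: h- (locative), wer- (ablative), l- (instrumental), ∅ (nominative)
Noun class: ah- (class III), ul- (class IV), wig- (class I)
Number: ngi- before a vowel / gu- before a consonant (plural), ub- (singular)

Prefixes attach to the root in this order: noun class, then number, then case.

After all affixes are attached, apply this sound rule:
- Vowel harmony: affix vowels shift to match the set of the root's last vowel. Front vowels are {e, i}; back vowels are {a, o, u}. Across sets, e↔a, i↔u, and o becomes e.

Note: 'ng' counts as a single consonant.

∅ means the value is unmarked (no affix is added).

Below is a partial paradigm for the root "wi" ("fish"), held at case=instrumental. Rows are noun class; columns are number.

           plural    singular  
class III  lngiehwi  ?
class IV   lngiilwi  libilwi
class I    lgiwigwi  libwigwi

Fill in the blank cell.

libehwi

Attach noun class class III ah- → ahwi.
Attach number singular ub- → ubahwi.
Attach case instrumental l- → lubahwi.
Apply vowel harmony: lubahwi → libehwi.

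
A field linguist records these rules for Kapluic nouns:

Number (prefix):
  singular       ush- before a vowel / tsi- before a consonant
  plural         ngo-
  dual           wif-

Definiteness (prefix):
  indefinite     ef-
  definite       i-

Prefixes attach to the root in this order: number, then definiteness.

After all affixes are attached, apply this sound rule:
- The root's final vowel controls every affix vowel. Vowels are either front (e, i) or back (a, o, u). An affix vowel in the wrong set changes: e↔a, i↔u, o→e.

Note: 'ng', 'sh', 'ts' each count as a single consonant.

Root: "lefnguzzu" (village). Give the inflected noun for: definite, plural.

Attach number plural ngo- → ngolefnguzzu.
Attach definiteness definite i- → ingolefnguzzu.
Apply vowel harmony: ingolefnguzzu → ungolefnguzzu.

ungolefnguzzu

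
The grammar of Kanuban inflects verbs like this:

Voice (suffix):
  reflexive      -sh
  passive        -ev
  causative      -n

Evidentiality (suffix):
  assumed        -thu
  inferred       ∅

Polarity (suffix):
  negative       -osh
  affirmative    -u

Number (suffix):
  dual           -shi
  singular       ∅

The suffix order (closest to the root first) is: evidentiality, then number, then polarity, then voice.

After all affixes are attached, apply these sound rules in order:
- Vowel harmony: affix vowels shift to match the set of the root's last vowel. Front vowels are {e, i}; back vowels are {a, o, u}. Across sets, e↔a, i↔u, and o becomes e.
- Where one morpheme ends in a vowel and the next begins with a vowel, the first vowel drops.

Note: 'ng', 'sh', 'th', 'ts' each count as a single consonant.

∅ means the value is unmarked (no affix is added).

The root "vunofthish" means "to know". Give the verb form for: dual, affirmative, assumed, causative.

vunofthishthishin

Attach evidentiality assumed -thu → vunofthishthu.
Attach number dual -shi → vunofthishthushi.
Attach polarity affirmative -u → vunofthishthushiu.
Attach voice causative -n → vunofthishthushiun.
Apply vowel harmony: vunofthishthushiun → vunofthishthishiin.
Apply vowel deletion: vunofthishthishiin → vunofthishthishin.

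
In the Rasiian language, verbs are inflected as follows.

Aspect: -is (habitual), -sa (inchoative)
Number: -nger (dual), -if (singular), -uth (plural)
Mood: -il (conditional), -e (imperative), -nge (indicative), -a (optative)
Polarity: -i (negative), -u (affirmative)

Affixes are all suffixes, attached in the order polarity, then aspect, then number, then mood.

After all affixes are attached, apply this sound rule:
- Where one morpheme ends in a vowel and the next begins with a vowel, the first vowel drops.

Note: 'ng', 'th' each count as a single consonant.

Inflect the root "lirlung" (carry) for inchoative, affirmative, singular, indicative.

lirlungusifnge

Attach polarity affirmative -u → lirlungu.
Attach aspect inchoative -sa → lirlungusa.
Attach number singular -if → lirlungusaif.
Attach mood indicative -nge → lirlungusaifnge.
Apply vowel deletion: lirlungusaifnge → lirlungusifnge.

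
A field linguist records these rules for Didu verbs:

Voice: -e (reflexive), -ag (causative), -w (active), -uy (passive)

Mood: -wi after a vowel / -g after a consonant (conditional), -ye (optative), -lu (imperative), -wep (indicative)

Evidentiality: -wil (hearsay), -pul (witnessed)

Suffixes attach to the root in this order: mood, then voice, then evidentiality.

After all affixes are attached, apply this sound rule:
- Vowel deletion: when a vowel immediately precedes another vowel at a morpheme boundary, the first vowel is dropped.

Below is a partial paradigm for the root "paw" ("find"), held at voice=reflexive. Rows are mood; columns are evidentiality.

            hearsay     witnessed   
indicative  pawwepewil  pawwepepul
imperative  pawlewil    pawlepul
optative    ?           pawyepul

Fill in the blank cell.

pawyewil

Attach mood optative -ye → pawye.
Attach voice reflexive -e → pawyee.
Attach evidentiality hearsay -wil → pawyeewil.
Apply vowel deletion: pawyeewil → pawyewil.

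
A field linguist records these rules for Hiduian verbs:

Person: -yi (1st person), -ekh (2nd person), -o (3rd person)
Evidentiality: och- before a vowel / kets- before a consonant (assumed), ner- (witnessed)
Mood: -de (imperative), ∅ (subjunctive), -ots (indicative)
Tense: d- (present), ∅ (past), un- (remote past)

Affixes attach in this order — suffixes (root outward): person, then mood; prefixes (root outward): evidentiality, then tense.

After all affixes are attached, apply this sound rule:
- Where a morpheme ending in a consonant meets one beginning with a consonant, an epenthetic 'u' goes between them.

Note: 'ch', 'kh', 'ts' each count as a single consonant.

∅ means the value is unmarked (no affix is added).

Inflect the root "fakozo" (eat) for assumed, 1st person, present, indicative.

duketsufakozoyiots

Attach evidentiality assumed kets- (before consonant 'f') → ketsfakozo.
Attach person 1st person -yi → ketsfakozoyi.
Attach mood indicative -ots → ketsfakozoyiots.
Attach tense present d- → dketsfakozoyiots.
Apply epenthesis: dketsfakozoyiots → duketsufakozoyiots.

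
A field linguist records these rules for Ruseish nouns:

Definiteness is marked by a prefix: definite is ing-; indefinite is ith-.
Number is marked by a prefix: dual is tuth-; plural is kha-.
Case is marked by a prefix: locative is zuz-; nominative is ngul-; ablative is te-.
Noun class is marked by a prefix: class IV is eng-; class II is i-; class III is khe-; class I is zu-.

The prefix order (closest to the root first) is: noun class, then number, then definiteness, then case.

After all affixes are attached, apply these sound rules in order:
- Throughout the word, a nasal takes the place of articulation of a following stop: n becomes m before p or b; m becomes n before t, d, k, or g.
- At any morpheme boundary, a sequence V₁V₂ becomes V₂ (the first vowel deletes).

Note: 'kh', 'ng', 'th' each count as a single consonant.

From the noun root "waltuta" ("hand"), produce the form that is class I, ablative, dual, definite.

tingtuthzuwaltuta

Attach noun class class I zu- → zuwaltuta.
Attach number dual tuth- → tuthzuwaltuta.
Attach definiteness definite ing- → ingtuthzuwaltuta.
Attach case ablative te- → teingtuthzuwaltuta.
Nasal assimilation: no change.
Apply vowel deletion: teingtuthzuwaltuta → tingtuthzuwaltuta.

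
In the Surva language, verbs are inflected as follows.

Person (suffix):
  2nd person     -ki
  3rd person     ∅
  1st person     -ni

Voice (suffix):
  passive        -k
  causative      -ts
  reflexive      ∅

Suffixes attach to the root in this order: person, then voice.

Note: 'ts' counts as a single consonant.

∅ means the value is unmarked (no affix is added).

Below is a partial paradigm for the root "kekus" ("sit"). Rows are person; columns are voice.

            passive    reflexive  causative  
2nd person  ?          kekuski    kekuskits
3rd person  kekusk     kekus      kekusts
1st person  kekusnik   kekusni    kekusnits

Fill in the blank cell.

kekuskik

Attach person 2nd person -ki → kekuski.
Attach voice passive -k → kekuskik.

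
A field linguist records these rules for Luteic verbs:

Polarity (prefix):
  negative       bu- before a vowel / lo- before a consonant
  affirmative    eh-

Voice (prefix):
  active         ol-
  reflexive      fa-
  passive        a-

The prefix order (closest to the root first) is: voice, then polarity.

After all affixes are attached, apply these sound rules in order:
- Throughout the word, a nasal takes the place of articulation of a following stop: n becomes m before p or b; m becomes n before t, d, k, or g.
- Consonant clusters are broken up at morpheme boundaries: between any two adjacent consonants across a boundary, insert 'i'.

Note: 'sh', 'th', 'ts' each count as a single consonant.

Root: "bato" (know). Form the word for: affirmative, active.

eholibato

Attach voice active ol- → olbato.
Attach polarity affirmative eh- → eholbato.
Nasal assimilation: no change.
Apply epenthesis: eholbato → eholibato.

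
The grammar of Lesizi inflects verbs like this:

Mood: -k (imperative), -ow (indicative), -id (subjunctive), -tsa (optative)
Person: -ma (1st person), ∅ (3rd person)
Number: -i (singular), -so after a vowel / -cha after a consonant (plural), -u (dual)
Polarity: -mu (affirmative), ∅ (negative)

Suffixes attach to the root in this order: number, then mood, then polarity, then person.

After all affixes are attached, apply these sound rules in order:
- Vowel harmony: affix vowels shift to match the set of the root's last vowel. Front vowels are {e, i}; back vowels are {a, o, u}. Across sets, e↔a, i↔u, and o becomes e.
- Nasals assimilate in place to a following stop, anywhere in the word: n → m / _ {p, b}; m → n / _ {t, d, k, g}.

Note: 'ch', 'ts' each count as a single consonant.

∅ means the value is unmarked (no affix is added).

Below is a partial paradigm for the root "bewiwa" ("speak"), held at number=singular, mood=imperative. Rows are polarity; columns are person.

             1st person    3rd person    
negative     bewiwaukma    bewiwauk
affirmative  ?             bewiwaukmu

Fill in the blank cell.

bewiwaukmuma

Attach number singular -i → bewiwai.
Attach mood imperative -k → bewiwaik.
Attach polarity affirmative -mu → bewiwaikmu.
Attach person 1st person -ma → bewiwaikmuma.
Apply vowel harmony: bewiwaikmuma → bewiwaukmuma.
Nasal assimilation: no change.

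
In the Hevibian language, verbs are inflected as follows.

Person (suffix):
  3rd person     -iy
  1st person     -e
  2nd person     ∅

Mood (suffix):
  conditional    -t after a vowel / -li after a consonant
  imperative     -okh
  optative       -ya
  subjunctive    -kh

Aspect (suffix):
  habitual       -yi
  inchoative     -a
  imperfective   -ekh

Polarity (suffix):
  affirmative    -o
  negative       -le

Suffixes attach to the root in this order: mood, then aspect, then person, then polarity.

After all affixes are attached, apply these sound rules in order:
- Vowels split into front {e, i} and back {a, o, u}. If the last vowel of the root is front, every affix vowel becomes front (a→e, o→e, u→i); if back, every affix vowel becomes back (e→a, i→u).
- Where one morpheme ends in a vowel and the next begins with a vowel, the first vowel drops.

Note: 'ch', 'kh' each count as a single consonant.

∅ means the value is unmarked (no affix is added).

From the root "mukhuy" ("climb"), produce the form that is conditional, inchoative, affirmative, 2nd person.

Attach mood conditional -li (after consonant 'y') → mukhuyli.
Attach aspect inchoative -a → mukhuylia.
person = 2nd person: zero marking, form stays mukhuylia.
Attach polarity affirmative -o → mukhuyliao.
Apply vowel harmony: mukhuyliao → mukhuyluao.
Apply vowel deletion: mukhuyluao → mukhuylo.

mukhuylo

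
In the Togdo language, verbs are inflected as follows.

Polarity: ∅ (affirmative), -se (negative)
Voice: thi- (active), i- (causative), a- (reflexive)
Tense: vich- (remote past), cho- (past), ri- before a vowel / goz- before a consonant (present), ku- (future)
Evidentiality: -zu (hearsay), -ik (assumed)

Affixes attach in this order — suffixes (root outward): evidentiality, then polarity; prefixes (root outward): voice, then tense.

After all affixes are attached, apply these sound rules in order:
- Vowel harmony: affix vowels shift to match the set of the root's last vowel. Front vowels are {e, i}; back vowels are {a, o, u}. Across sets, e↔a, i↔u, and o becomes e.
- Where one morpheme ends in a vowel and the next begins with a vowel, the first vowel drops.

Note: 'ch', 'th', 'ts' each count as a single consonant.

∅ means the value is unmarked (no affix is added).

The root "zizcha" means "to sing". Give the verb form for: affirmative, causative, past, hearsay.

chuzizchazu

Attach evidentiality hearsay -zu → zizchazu.
Attach voice causative i- → izizchazu.
polarity = affirmative: zero marking, form stays izizchazu.
Attach tense past cho- → choizizchazu.
Apply vowel harmony: choizizchazu → chouzizchazu.
Apply vowel deletion: chouzizchazu → chuzizchazu.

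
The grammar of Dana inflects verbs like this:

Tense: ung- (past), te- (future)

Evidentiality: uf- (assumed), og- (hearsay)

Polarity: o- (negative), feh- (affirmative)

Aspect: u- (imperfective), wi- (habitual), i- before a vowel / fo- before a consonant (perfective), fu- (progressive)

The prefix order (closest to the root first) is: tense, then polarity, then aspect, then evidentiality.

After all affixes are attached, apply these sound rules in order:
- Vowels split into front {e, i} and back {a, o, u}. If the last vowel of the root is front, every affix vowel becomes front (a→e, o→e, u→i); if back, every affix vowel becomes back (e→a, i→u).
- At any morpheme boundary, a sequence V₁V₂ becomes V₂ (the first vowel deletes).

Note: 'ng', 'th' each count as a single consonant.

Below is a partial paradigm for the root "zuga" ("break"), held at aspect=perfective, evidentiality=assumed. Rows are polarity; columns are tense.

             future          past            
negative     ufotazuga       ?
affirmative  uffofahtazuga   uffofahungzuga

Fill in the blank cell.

ufungzuga

Attach tense past ung- → ungzuga.
Attach polarity negative o- → oungzuga.
Attach aspect perfective i- (before vowel 'o') → ioungzuga.
Attach evidentiality assumed uf- → ufioungzuga.
Apply vowel harmony: ufioungzuga → ufuoungzuga.
Apply vowel deletion: ufuoungzuga → ufungzuga.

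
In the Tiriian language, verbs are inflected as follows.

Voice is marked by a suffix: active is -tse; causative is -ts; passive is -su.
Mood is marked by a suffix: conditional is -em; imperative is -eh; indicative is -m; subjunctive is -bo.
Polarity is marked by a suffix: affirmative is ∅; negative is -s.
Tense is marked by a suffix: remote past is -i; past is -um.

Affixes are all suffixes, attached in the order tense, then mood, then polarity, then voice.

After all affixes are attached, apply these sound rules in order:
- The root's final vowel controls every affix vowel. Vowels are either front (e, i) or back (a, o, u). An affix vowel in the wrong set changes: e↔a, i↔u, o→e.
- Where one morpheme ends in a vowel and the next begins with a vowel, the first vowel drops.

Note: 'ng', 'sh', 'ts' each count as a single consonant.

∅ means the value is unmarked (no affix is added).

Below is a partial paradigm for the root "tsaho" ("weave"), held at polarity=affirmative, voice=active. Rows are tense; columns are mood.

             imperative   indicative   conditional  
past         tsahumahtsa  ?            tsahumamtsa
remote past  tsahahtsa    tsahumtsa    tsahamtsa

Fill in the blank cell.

Attach tense past -um → tsahoum.
Attach mood indicative -m → tsahoumm.
polarity = affirmative: zero marking, form stays tsahoumm.
Attach voice active -tse → tsahoummtse.
Apply vowel harmony: tsahoummtse → tsahoummtsa.
Apply vowel deletion: tsahoummtsa → tsahummtsa.

tsahummtsa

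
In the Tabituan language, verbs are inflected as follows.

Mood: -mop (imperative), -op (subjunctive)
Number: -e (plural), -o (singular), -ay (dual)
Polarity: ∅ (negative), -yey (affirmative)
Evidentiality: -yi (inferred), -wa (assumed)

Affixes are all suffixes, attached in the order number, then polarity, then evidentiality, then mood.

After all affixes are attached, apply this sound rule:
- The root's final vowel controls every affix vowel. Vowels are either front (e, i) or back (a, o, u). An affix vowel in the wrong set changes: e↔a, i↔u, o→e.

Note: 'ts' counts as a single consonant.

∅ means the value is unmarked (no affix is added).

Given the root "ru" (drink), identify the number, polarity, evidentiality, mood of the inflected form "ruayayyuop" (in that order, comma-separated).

Segment: ru-e-yey-yi-op.
number: -e → plural.
polarity: -yey → affirmative.
evidentiality: -yi → inferred.
mood: -op → subjunctive.

plural, affirmative, inferred, subjunctive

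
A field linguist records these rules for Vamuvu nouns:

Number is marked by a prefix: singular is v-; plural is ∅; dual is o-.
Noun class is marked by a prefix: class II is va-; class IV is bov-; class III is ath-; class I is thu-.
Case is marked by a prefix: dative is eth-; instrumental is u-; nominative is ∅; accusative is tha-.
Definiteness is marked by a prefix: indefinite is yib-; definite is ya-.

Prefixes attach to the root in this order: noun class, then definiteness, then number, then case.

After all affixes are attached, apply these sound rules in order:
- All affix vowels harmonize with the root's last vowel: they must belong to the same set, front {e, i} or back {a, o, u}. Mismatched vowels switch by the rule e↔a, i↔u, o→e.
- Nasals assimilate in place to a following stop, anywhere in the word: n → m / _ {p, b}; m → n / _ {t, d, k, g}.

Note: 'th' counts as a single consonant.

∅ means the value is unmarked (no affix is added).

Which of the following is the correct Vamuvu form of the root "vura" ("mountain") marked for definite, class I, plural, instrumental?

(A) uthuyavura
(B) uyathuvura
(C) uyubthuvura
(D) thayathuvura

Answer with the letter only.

Attach noun class class I thu- → thuvura.
Attach definiteness definite ya- → yathuvura.
number = plural: zero marking, form stays yathuvura.
Attach case instrumental u- → uyathuvura.
Vowel harmony: no change.
Nasal assimilation: no change.
So the correct form is uyathuvura, option (B).
(A) uthuyavura is wrong: it has the affixes in the wrong order.
(C) uyubthuvura is wrong: it uses indefinite instead of definite for definiteness.
(D) thayathuvura is wrong: it uses accusative instead of instrumental for case.

B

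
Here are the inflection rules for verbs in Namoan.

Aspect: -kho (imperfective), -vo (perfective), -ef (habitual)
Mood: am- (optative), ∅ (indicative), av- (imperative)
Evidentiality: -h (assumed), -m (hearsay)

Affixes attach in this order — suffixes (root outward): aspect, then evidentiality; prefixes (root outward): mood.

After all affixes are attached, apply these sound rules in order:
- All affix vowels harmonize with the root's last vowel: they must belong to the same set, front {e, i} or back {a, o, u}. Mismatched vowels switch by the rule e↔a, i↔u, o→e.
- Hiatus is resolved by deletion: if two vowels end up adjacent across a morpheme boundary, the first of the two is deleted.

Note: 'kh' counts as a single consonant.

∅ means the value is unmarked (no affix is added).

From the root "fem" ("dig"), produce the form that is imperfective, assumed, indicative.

mood = indicative: zero marking, form stays fem.
Attach aspect imperfective -kho → femkho.
Attach evidentiality assumed -h → femkhoh.
Apply vowel harmony: femkhoh → femkheh.
Vowel deletion: no change.

femkheh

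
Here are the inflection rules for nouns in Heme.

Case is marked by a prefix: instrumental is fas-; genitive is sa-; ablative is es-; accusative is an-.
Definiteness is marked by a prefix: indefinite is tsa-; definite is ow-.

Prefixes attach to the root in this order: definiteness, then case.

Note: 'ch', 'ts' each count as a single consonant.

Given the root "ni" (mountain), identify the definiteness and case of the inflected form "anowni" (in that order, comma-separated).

Segment: an-ow-ni.
definiteness: ow- → definite.
case: an- → accusative.

definite, accusative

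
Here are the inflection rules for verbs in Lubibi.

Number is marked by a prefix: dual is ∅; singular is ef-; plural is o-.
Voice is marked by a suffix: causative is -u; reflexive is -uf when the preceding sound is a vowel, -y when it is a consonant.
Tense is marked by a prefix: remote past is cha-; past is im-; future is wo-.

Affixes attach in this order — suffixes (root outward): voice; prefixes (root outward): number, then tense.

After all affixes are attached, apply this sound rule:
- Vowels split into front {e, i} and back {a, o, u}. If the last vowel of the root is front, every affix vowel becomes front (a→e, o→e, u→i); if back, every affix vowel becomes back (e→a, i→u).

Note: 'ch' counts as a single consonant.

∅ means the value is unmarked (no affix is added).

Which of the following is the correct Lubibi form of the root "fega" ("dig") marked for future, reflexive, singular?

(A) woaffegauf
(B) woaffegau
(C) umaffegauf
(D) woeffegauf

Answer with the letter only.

A

Attach number singular ef- → effega.
Attach tense future wo- → woeffega.
Attach voice reflexive -uf (after vowel 'a') → woeffegauf.
Apply vowel harmony: woeffegauf → woaffegauf.
So the correct form is woaffegauf, option (A).
(B) woaffegau is wrong: it uses causative instead of reflexive for voice.
(D) woeffegauf is wrong: it fails to apply the sound rule(s).
(C) umaffegauf is wrong: it uses past instead of future for tense.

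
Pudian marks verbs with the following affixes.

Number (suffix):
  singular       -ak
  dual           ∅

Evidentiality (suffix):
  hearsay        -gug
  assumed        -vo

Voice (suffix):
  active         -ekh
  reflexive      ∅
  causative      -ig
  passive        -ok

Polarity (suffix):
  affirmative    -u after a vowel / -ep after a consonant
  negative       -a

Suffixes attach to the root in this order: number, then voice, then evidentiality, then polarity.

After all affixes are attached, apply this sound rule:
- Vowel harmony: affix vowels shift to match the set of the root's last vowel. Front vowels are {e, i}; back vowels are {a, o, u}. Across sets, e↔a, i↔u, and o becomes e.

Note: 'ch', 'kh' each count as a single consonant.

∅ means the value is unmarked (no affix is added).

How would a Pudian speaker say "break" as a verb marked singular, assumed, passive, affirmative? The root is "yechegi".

yechegiekekvei

Attach number singular -ak → yechegiak.
Attach voice passive -ok → yechegiakok.
Attach evidentiality assumed -vo → yechegiakokvo.
Attach polarity affirmative -u (after vowel 'o') → yechegiakokvou.
Apply vowel harmony: yechegiakokvou → yechegiekekvei.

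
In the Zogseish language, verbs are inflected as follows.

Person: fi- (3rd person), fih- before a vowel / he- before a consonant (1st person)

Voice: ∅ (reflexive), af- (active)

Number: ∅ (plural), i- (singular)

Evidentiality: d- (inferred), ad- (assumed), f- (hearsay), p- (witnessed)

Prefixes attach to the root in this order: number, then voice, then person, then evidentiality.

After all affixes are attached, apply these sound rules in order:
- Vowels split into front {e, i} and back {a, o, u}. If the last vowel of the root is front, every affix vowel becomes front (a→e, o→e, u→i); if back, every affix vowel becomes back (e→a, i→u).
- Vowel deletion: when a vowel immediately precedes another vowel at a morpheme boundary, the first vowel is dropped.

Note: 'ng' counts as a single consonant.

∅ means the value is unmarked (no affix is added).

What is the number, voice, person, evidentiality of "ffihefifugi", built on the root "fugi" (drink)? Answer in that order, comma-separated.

singular, active, 1st person, hearsay

Segment: f-fih-af-i-fugi.
number: i- → singular.
voice: af- → active.
person: fih/he- → 1st person.
evidentiality: f- → hearsay.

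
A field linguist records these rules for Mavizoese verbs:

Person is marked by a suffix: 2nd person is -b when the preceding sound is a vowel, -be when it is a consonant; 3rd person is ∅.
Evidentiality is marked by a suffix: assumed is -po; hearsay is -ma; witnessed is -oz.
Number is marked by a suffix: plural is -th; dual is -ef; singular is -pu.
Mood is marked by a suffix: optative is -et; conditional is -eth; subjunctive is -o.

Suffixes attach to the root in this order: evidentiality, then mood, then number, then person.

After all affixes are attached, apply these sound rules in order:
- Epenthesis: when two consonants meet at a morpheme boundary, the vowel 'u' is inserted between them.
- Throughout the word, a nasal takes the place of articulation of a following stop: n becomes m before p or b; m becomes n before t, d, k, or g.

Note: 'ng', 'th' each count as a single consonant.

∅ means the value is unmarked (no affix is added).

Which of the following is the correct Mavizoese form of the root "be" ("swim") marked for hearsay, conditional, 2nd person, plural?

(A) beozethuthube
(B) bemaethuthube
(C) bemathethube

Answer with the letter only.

Attach evidentiality hearsay -ma → bema.
Attach mood conditional -eth → bemaeth.
Attach number plural -th → bemaethth.
Attach person 2nd person -be (after consonant 'th') → bemaeththbe.
Apply epenthesis: bemaeththbe → bemaethuthube.
Nasal assimilation: no change.
So the correct form is bemaethuthube, option (B).
(A) beozethuthube is wrong: it uses witnessed instead of hearsay for evidentiality.
(C) bemathethube is wrong: it has the affixes in the wrong order.

B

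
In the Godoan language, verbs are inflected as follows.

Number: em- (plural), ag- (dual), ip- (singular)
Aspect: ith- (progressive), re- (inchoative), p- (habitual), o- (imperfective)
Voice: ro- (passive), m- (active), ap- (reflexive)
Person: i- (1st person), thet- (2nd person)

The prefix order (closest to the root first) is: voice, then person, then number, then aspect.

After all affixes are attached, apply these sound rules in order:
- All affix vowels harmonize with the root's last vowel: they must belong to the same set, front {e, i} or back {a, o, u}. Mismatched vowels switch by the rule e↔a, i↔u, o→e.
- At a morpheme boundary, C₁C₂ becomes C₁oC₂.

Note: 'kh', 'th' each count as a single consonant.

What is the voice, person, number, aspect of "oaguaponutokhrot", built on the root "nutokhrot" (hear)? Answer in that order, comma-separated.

Segment: o-ag-i-ap-nutokhrot.
voice: ap- → reflexive.
person: i- → 1st person.
number: ag- → dual.
aspect: o- → imperfective.

reflexive, 1st person, dual, imperfective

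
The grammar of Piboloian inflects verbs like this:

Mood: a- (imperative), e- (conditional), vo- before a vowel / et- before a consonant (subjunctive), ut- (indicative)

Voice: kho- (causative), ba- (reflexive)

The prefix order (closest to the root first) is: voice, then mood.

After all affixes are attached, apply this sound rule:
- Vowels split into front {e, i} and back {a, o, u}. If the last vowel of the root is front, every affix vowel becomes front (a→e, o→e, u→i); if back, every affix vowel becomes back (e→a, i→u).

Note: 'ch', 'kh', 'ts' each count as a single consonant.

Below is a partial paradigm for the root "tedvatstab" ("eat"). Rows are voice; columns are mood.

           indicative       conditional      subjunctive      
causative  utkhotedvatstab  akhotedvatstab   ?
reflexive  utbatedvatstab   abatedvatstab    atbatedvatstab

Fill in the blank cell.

atkhotedvatstab

Attach voice causative kho- → khotedvatstab.
Attach mood subjunctive et- (before consonant 'kh') → etkhotedvatstab.
Apply vowel harmony: etkhotedvatstab → atkhotedvatstab.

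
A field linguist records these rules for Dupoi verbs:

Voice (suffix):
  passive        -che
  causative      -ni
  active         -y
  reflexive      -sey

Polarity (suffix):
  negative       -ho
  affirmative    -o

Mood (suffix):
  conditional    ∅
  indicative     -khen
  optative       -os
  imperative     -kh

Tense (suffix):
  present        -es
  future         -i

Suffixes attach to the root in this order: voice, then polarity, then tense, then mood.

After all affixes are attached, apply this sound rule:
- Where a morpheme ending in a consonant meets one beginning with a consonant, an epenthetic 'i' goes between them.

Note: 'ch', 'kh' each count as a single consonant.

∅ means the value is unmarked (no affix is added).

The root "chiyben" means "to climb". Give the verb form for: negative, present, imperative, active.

Attach voice active -y → chiybeny.
Attach polarity negative -ho → chiybenyho.
Attach tense present -es → chiybenyhoes.
Attach mood imperative -kh → chiybenyhoeskh.
Apply epenthesis: chiybenyhoeskh → chiybeniyihoesikh.

chiybeniyihoesikh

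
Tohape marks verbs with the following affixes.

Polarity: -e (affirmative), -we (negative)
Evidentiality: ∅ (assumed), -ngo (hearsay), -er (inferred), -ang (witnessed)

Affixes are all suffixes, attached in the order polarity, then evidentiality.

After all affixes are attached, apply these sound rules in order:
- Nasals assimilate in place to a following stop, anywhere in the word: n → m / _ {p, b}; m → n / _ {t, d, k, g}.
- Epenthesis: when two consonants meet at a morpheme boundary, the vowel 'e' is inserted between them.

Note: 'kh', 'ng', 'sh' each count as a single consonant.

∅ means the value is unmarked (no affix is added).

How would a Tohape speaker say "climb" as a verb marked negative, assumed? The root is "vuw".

vuwewe

Attach polarity negative -we → vuwwe.
evidentiality = assumed: zero marking, form stays vuwwe.
Nasal assimilation: no change.
Apply epenthesis: vuwwe → vuwewe.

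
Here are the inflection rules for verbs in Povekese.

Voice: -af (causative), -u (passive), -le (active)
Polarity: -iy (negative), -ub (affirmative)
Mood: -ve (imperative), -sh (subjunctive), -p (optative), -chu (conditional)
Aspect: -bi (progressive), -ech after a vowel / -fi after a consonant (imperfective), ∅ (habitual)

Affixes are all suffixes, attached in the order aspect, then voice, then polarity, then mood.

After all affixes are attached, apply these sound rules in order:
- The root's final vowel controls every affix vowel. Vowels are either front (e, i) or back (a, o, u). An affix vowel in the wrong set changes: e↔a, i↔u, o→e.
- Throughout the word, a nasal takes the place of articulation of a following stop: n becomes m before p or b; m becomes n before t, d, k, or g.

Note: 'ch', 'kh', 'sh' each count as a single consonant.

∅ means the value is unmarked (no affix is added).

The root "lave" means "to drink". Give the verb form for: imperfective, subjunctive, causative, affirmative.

Attach aspect imperfective -ech (after vowel 'e') → laveech.
Attach voice causative -af → laveechaf.
Attach polarity affirmative -ub → laveechafub.
Attach mood subjunctive -sh → laveechafubsh.
Apply vowel harmony: laveechafubsh → laveechefibsh.
Nasal assimilation: no change.

laveechefibsh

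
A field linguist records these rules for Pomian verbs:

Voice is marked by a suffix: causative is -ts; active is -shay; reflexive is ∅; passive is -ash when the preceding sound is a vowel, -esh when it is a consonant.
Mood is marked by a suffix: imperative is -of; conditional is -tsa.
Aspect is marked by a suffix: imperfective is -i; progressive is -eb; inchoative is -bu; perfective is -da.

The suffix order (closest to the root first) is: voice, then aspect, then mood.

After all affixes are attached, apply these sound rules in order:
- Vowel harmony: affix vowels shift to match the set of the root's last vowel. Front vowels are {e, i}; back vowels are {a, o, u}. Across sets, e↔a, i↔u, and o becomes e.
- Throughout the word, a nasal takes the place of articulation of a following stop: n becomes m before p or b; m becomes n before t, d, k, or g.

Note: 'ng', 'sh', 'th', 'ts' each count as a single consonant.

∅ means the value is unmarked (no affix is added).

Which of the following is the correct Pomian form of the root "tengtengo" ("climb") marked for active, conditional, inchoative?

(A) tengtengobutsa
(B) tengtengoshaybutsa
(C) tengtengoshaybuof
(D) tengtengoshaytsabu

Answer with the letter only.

Attach voice active -shay → tengtengoshay.
Attach aspect inchoative -bu → tengtengoshaybu.
Attach mood conditional -tsa → tengtengoshaybutsa.
Vowel harmony: no change.
Nasal assimilation: no change.
So the correct form is tengtengoshaybutsa, option (B).
(C) tengtengoshaybuof is wrong: it uses imperative instead of conditional for mood.
(A) tengtengobutsa is wrong: it uses reflexive instead of active for voice.
(D) tengtengoshaytsabu is wrong: it has the affixes in the wrong order.

B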